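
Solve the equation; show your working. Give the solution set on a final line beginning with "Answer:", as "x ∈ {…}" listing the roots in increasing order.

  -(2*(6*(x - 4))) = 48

Step 1. [-(2*(6*(x - 4))) = 48] flip signs both sides. So neg: 2*(6*(x - 4)) = -48.
Step 2. [2*(6*(x - 4)) = -48] 2 out front; divide by 2 ⇒ div: 6*(x - 4) = -24.
Step 3. [6*(x - 4) = -24] LHS = 6·(…); ÷6 both sides. So div: x - 4 = -4.
Step 4. [x - 4 = -4] -4 is outermost — add 4 both sides, so sub: x = 0.

Answer: x ∈ {0}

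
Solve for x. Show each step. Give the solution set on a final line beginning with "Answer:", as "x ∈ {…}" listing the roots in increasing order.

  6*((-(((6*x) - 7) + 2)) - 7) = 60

Step 1. [6*((-(((6*x) - 7) + 2)) - 7) = 60] divide by the outer 6 ⇒ div: (-(((6*x) - 7) + 2)) - 7 = 10.
Step 2. [(-(((6*x) - 7) + 2)) - 7 = 10] -7 is outermost — add 7 both sides. So sub: -(((6*x) - 7) + 2) = 17.
Step 3. [-(((6*x) - 7) + 2) = 17] LHS negated; negate both sides. So neg: ((6*x) - 7) + 2 = -17.
Step 4. [((6*x) - 7) + 2 = -17] 2 comes off first (subtract 2). So sub: (6*x) - 7 = -19.
Step 5. [(6*x) - 7 = -19] add 7: x sits inside (… - 7). So sub: 6*x = -12.
Step 6. [6*x = -12] 6·(inner) — divide through by 6 ⇒ div: x = -2.

Answer: x ∈ {-2}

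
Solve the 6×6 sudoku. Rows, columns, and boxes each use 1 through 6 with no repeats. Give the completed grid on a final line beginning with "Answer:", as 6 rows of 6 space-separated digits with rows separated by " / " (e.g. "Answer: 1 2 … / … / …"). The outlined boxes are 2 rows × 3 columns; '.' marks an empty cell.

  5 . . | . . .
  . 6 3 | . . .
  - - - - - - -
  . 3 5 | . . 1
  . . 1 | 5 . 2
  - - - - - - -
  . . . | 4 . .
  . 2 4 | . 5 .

Step 1. [r5c5∈{1,2,3,6}] 2 has one home in row 5: r5c5 ⇒ r5c5=2.
Step 2. [r6c4∈{1,3,6}] in box 6, 1 fits only at r6c4. So r6c4=1.
Step 3. [r1c4∈{2,3,6}] in col 4, 3 fits only at r1c4, so r1c4=3.
Step 4. [r4c2∈{4}] r4c2 is down to just 4. So r4c2=4.
Step 5. [r2c1∈{1,2,4}] col 1 places 4 nowhere but r2c1, so r2c1=4.
Step 6. [r4c1∈{6}] r4c1 has the single candidate 6. So r4c1=6.
Step 7. [r6c6∈{3,6}] row 6 places 6 nowhere but r6c6. So r6c6=6.
Step 8. [r1c5∈{1,4,6}] across row 1, 6 lands solely at r1c5. So r1c5=6.
Step 9. [r5c1∈{1,3}] r5c1 is the only open cell in col 1 admitting 1 ⇒ r5c1=1.
Step 10. [r1c3∈{2}] r1c3's peers cover all but 2 ⇒ r1c3=2.
Step 11. [r2c4∈{2}] only 2 remains possible at r2c4. So r2c4=2.
Step 12. [r6c1∈{3}] r6c1's peers cover all but 3. So r6c1=3.
Step 13. [r3c1∈{2}] r3c1 has the single candidate 2, so r3c1=2.
Step 14. [r1c6∈{4}] r1c6 is down to just 4. So r1c6=4.
Step 15. [r2c6∈{5}] r2c6's peers cover all but 5, so r2c6=5.
Step 16. [r5c3∈{6}] r5c3 has the single candidate 6 ⇒ r5c3=6.
Step 17. [r5c6∈{3}] only 3 remains possible at r5c6, so r5c6=3.
Step 18. [r3c4∈{6}] r3c4's peers cover all but 6, so r3c4=6.
Step 19. [r3c5∈{4}] r3c5's peers cover all but 4, so r3c5=4.
Step 20. [r4c5∈{3}] r4c5's peers cover all but 3 ⇒ r4c5=3.
Step 21. [r5c2∈{5}] r5c2 is down to just 5 ⇒ r5c2=5.
Step 22. [r2c5∈{1}] r2c5 is down to just 1, so r2c5=1.
Step 23. [r1c2∈{1}] nothing but 1 survives at r1c2 ⇒ r1c2=1.

Answer: 5 1 2 3 6 4 / 4 6 3 2 1 5 / 2 3 5 6 4 1 / 6 4 1 5 3 2 / 1 5 6 4 2 3 / 3 2 4 1 5 6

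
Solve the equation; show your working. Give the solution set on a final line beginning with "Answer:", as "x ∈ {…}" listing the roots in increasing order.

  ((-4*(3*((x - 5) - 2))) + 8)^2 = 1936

Step 1. [((-4*(3*((x - 5) - 2))) + 8)^2 = 1936] 1936 ≥ 0, LHS is (·)² — take ±√ ⇒ sqrt: (-4*(3*((x - 5) - 2))) + 8 = 44 or -44.
Step 2. [(-4*(3*((x - 5) - 2))) + 8 = 44 or -44] -4 divides every term; factor it out, so factor: (3*((x - 5) - 2)) - 2 = -11 or 11.
Step 3. [(3*((x - 5) - 2)) - 2 = -11 or 11] the outer -2 inverts by adding 2. So sub: 3*((x - 5) - 2) = -9 or 13.
Step 4. [3*((x - 5) - 2) = -9 or 13] 3·(inner) — divide through by 3. So div: (x - 5) - 2 = -3 or 13/3.
Step 5. [(x - 5) - 2 = -3 or 13/3] 2 comes off first (add 2). So sub: x - 5 = -1 or 19/3.
Step 6. [x - 5 = -1 or 19/3] -5 is outermost — add 5 both sides ⇒ sub: x = 4 or 34/3.

Answer: x ∈ {4, 34/3}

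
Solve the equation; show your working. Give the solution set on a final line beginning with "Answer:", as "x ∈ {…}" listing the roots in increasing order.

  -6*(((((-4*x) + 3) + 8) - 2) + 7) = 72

Step 1. [-6*(((((-4*x) + 3) + 8) - 2) + 7) = 72] -6 out front; divide by -6, so div: ((((-4*x) + 3) + 8) - 2) + 7 = -12.
Step 2. [((((-4*x) + 3) + 8) - 2) + 7 = -12] 7 comes off first (subtract 7) ⇒ sub: (((-4*x) + 3) + 8) - 2 = -19.
Step 3. [(((-4*x) + 3) + 8) - 2 = -19] -2 is outermost — add 2 both sides, so sub: ((-4*x) + 3) + 8 = -17.
Step 4. [((-4*x) + 3) + 8 = -17] subtract 8: x sits inside (… + 8) ⇒ sub: (-4*x) + 3 = -25.
Step 5. [(-4*x) + 3 = -25] 3 comes off first (subtract 3) ⇒ sub: -4*x = -28.
Step 6. [-4*x = -28] -4·(inner) — divide through by -4 ⇒ div: x = 7.

Answer: x ∈ {7}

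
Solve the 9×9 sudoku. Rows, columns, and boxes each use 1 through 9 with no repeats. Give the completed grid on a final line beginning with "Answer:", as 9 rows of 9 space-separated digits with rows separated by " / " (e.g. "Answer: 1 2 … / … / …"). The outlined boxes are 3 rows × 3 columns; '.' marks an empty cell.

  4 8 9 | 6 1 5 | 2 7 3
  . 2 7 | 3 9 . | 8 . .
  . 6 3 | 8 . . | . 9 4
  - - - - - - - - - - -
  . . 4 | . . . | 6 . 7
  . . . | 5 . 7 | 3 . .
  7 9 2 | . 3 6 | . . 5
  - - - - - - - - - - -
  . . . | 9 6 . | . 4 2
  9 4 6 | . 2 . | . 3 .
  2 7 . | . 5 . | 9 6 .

Step 1. [r5c2∈{1}] r5c2 is down to just 1, so r5c2=1.
Step 2. [r5c3∈{8}] r5c3's peers cover all but 8 ⇒ r5c3=8.
Step 3. [r9c3∈{1}] r9c3 is down to just 1. So r9c3=1.
Step 4. [r8c7∈{1,5,7}] r8c7 is the only open cell in row 8 admitting 5. So r8c7=5.
Step 5. [r3c7∈{1}] nothing but 1 survives at r3c7, so r3c7=1.
Step 6. [r7c6∈{1,3,8}] row 7 places 1 nowhere but r7c6, so r7c6=1.
Step 7. [r8c6∈{8}] nothing but 8 survives at r8c6, so r8c6=8.
Step 8. [r3c1∈{5}] r3c1 has the single candidate 5, so r3c1=5.
Step 9. [r4c4∈{1,2}] in col 4, 2 fits only at r4c4 ⇒ r4c4=2.
Step 10. [r4c1∈{3}] r4c1 has the single candidate 3, so r4c1=3.
Step 11. [r6c4∈{1,4}] in col 4, 1 fits only at r6c4 ⇒ r6c4=1.
Step 12. [r4c5∈{8}] r4c5's peers cover all but 8. So r4c5=8.
Step 13. [r9c6∈{3,4}] across row 9, 3 lands solely at r9c6, so r9c6=3.
Step 14. [r7c3∈{5}] r7c3's peers cover all but 5. So r7c3=5.
Step 15. [r9c4∈{4}] r9c4 has the single candidate 4 ⇒ r9c4=4.
Step 16. [r3c5∈{7}] nothing but 7 survives at r3c5, so r3c5=7.
Step 17. [r4c2∈{5}] nothing but 5 survives at r4c2 ⇒ r4c2=5.
Step 18. [r4c8∈{1}] r4c8's peers cover all but 1, so r4c8=1.
Step 19. [r9c9∈{8}] r9c9 has the single candidate 8, so r9c9=8.
Step 20. [r2c8∈{5}] nothing but 5 survives at r2c8. So r2c8=5.
Step 21. [r7c1∈{8}] r7c1 is down to just 8 ⇒ r7c1=8.
Step 22. [r4c6∈{9}] only 9 remains possible at r4c6, so r4c6=9.
Step 23. [r7c7∈{7}] r7c7's peers cover all but 7. So r7c7=7.
Step 24. [r2c1∈{1}] nothing but 1 survives at r2c1 ⇒ r2c1=1.
Step 25. [r5c1∈{6}] nothing but 6 survives at r5c1 ⇒ r5c1=6.
Step 26. [r8c9∈{1}] r8c9 has the single candidate 1, so r8c9=1.
Step 27. [r5c9∈{9}] only 9 remains possible at r5c9 ⇒ r5c9=9.
Step 28. [r7c2∈{3}] r7c2 has the single candidate 3. So r7c2=3.
Step 29. [r5c8∈{2}] r5c8's peers cover all but 2 ⇒ r5c8=2.
Step 30. [r3c6∈{2}] r3c6 has the single candidate 2 ⇒ r3c6=2.
Step 31. [r6c8∈{8}] r6c8's peers cover all but 8 ⇒ r6c8=8.
Step 32. [r5c5∈{4}] r5c5's peers cover all but 4 ⇒ r5c5=4.
Step 33. [r2c9∈{6}] r2c9's peers cover all but 6 ⇒ r2c9=6.
Step 34. [r6c7∈{4}] r6c7 has the single candidate 4 ⇒ r6c7=4.
Step 35. [r8c4∈{7}] nothing but 7 survives at r8c4 ⇒ r8c4=7.
Step 36. [r2c6∈{4}] nothing but 4 survives at r2c6 ⇒ r2c6=4.

Answer: 4 8 9 6 1 5 2 7 3 / 1 2 7 3 9 4 8 5 6 / 5 6 3 8 7 2 1 9 4 / 3 5 4 2 8 9 6 1 7 / 6 1 8 5 4 7 3 2 9 / 7 9 2 1 3 6 4 8 5 / 8 3 5 9 6 1 7 4 2 / 9 4 6 7 2 8 5 3 1 / 2 7 1 4 5 3 9 6 8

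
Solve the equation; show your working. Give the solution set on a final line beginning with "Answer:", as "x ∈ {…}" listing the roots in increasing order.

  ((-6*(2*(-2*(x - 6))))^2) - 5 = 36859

Step 1. [((-6*(2*(-2*(x - 6))))^2) - 5 = 36859] the outer -5 inverts by adding 5 ⇒ sub: (-6*(2*(-2*(x - 6))))^2 = 36864.
Step 2. [(-6*(2*(-2*(x - 6))))^2 = 36864] LHS squared, RHS 36864 ≥ 0: apply √ (±), so sqrt: -6*(2*(-2*(x - 6))) = 192 or -192.
Step 3. [-6*(2*(-2*(x - 6))) = 192 or -192] leading coefficient -6: divide by -6, so div: 2*(-2*(x - 6)) = -32 or 32.
Step 4. [2*(-2*(x - 6)) = -32 or 32] LHS = 2·(…); ÷2 both sides, so div: -2*(x - 6) = -16 or 16.
Step 5. [-2*(x - 6) = -16 or 16] -2 out front; divide by -2 ⇒ div: x - 6 = 8 or -8.
Step 6. [x - 6 = 8 or -8] 6 comes off first (add 6), so sub: x = 14 or -2.

Answer: x ∈ {-2, 14}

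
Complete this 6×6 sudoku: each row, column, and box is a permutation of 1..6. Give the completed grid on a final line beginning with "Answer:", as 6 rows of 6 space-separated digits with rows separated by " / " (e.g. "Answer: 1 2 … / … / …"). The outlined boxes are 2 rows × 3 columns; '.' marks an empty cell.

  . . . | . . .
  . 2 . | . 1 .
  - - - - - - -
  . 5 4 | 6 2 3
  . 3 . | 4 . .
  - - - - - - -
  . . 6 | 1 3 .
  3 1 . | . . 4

Step 1. [r1c2∈{4,6}] r1c2 is the only open cell in col 2 admitting 6, so r1c2=6.
Step 2. [r3c1∈{1}] r3c1's peers cover all but 1. So r3c1=1.
Step 3. [r4c5∈{5}] r4c5 is down to just 5, so r4c5=5.
Step 4. [r2c1∈{4,5}] row 2 places 4 nowhere but r2c1 ⇒ r2c1=4.
Step 5. [r1c1∈{5}] r1c1's peers cover all but 5, so r1c1=5.
Step 6. [r5c6∈{2,5}] r5c6 is the only open cell in row 5 admitting 5 ⇒ r5c6=5.
Step 7. [r4c3∈{2}] r4c3 has the single candidate 2 ⇒ r4c3=2.
Step 8. [r2c3∈{3}] r2c3 has the single candidate 3. So r2c3=3.
Step 9. [r1c6∈{2}] only 2 remains possible at r1c6 ⇒ r1c6=2.
Step 10. [r1c3∈{1}] nothing but 1 survives at r1c3. So r1c3=1.
Step 11. [r4c1∈{6}] only 6 remains possible at r4c1. So r4c1=6.
Step 12. [r2c4∈{5}] r2c4 is down to just 5. So r2c4=5.
Step 13. [r6c4∈{2}] r6c4 is down to just 2. So r6c4=2.
Step 14. [r4c6∈{1}] r4c6's peers cover all but 1 ⇒ r4c6=1.
Step 15. [r2c6∈{6}] r2c6 is down to just 6. So r2c6=6.
Step 16. [r6c5∈{6}] only 6 remains possible at r6c5, so r6c5=6.
Step 17. [r5c1∈{2}] r5c1's peers cover all but 2, so r5c1=2.
Step 18. [r5c2∈{4}] only 4 remains possible at r5c2 ⇒ r5c2=4.
Step 19. [r1c4∈{3}] r1c4 has the single candidate 3. So r1c4=3.
Step 20. [r1c5∈{4}] r1c5 is down to just 4. So r1c5=4.
Step 21. [r6c3∈{5}] r6c3 has the single candidate 5. So r6c3=5.

Answer: 5 6 1 3 4 2 / 4 2 3 5 1 6 / 1 5 4 6 2 3 / 6 3 2 4 5 1 / 2 4 6 1 3 5 / 3 1 5 2 6 4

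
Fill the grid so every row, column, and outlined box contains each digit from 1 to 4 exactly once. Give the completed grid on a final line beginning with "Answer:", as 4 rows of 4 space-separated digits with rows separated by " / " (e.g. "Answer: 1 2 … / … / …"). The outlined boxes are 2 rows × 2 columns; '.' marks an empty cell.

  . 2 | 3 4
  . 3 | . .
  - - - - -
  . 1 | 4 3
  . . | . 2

Step 1. [r2c4∈{1}] nothing but 1 survives at r2c4, so r2c4=1.
Step 2. [r4c1∈{3,4}] across row 4, 3 lands solely at r4c1 ⇒ r4c1=3.
Step 3. [r4c2∈{4}] r4c2's peers cover all but 4 ⇒ r4c2=4.
Step 4. [r1c1∈{1}] r1c1 is down to just 1 ⇒ r1c1=1.
Step 5. [r2c3∈{2}] only 2 remains possible at r2c3, so r2c3=2.
Step 6. [r3c1∈{2}] r3c1 has the single candidate 2, so r3c1=2.
Step 7. [r2c1∈{4}] r2c1 is down to just 4, so r2c1=4.
Step 8. [r4c3∈{1}] nothing but 1 survives at r4c3. So r4c3=1.

Answer: 1 2 3 4 / 4 3 2 1 / 2 1 4 3 / 3 4 1 2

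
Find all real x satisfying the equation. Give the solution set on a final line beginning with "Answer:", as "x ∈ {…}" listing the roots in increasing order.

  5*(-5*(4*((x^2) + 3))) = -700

Step 1. [5*(-5*(4*((x^2) + 3))) = -700] LHS = 5·(…); ÷5 both sides. So div: -5*(4*((x^2) + 3)) = -140.
Step 2. [-5*(4*((x^2) + 3)) = -140] leading coefficient -5: divide by -5, so div: 4*((x^2) + 3) = 28.
Step 3. [4*((x^2) + 3) = 28] LHS = 4·(…); ÷4 both sides, so div: (x^2) + 3 = 7.
Step 4. [(x^2) + 3 = 7] +3 is outermost — subtract 3 both sides. So sub: x^2 = 4.
Step 5. [x^2 = 4] √ both sides: 4 ≥ 0 gives two branches. So sqrt: x = 2 or -2.

Answer: x ∈ {-2, 2}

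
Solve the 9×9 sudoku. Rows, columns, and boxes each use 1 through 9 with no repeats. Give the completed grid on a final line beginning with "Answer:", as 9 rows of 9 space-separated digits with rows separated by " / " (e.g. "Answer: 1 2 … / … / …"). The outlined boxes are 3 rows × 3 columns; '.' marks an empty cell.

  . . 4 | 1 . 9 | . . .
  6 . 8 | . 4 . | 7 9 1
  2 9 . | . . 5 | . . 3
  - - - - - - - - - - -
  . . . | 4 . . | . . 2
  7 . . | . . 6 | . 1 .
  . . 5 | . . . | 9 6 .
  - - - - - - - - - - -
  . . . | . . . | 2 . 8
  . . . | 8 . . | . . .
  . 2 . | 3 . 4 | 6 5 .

Step 1. [r8c7∈{1,3,4}] across col 7, 1 lands solely at r8c7 ⇒ r8c7=1.
Step 2. [r2c2∈{3,5}] row 2 places 5 nowhere but r2c2, so r2c2=5.
Step 3. [r1c1∈{3}] only 3 remains possible at r1c1 ⇒ r1c1=3.
Step 4. [r9c1∈{1,8,9}] r9c1 is the only open cell in row 9 admitting 8, so r9c1=8.
Step 5. [r1c2∈{7}] nothing but 7 survives at r1c2. So r1c2=7.
Step 6. [r2c4∈{2}] r2c4 has the single candidate 2 ⇒ r2c4=2.
Step 7. [r6c4∈{7}] r6c4 has the single candidate 7. So r6c4=7.
Step 8. [r6c9∈{4}] r6c9's peers cover all but 4 ⇒ r6c9=4.
Step 9. [r6c1∈{1}] r6c1 is down to just 1, so r6c1=1.
Step 10. [r7c2∈{1,3,4,6}] in col 2, 1 fits only at r7c2, so r7c2=1.
Step 11. [r7c6∈{7}] nothing but 7 survives at r7c6 ⇒ r7c6=7.
Step 12. [r5c9∈{5}] r5c9 is down to just 5. So r5c9=5.
Step 13. [r4c5∈{1,3,5,8,9}] 5 has one home in row 4: r4c5 ⇒ r4c5=5.
Step 14. [r4c1∈{9}] r4c1 has the single candidate 9, so r4c1=9.
Step 15. [r7c4∈{5,6,9}] col 4 places 5 nowhere but r7c4. So r7c4=5.
Step 16. [r4c8∈{3,7,8}] row 4 places 7 nowhere but r4c8, so r4c8=7.
Step 17. [r5c2∈{3,4,8}] across row 5, 4 lands solely at r5c2, so r5c2=4.
Step 18. [r8c6∈{2}] only 2 remains possible at r8c6 ⇒ r8c6=2.
Step 19. [r6c5∈{2,3,8}] across row 6, 2 lands solely at r6c5. So r6c5=2.
Step 20. [r5c5∈{3,8,9}] col 5 places 3 nowhere but r5c5. So r5c5=3.
Step 21. [r6c2∈{3,8}] r6c2 is the only open cell in row 6 admitting 3, so r6c2=3.
Step 22. [r8c2∈{6}] r8c2 has the single candidate 6. So r8c2=6.
Step 23. [r8c5∈{9}] r8c5's peers cover all but 9. So r8c5=9.
Step 24. [r5c7∈{8}] r5c7 has the single candidate 8, so r5c7=8.
Step 25. [r7c3∈{3,9}] across row 7, 9 lands solely at r7c3. So r7c3=9.
Step 26. [r9c3∈{7}] r9c3's peers cover all but 7, so r9c3=7.
Step 27. [r7c5∈{6}] r7c5 is down to just 6 ⇒ r7c5=6.
Step 28. [r1c5∈{8}] r1c5 has the single candidate 8. So r1c5=8.
Step 29. [r7c1∈{4}] only 4 remains possible at r7c1 ⇒ r7c1=4.
Step 30. [r8c8∈{3,4}] across row 8, 4 lands solely at r8c8, so r8c8=4.
Step 31. [r4c6∈{1,8}] r4c6 is the only open cell in row 4 admitting 1, so r4c6=1.
Step 32. [r4c3∈{6}] only 6 remains possible at r4c3 ⇒ r4c3=6.
Step 33. [r3c7∈{4}] r3c7 has the single candidate 4. So r3c7=4.
Step 34. [r3c8∈{8}] r3c8's peers cover all but 8. So r3c8=8.
Step 35. [r8c1∈{5}] nothing but 5 survives at r8c1, so r8c1=5.
Step 36. [r2c6∈{3}] r2c6's peers cover all but 3, so r2c6=3.
Step 37. [r8c3∈{3}] only 3 remains possible at r8c3. So r8c3=3.
Step 38. [r9c5∈{1}] r9c5's peers cover all but 1 ⇒ r9c5=1.
Step 39. [r5c4∈{9}] only 9 remains possible at r5c4. So r5c4=9.
Step 40. [r3c5∈{7}] r3c5 has the single candidate 7, so r3c5=7.
Step 41. [r1c9∈{6}] only 6 remains possible at r1c9. So r1c9=6.
Step 42. [r7c8∈{3}] r7c8's peers cover all but 3, so r7c8=3.
Step 43. [r9c9∈{9}] nothing but 9 survives at r9c9, so r9c9=9.
Step 44. [r1c8∈{2}] only 2 remains possible at r1c8, so r1c8=2.
Step 45. [r1c7∈{5}] r1c7 is down to just 5 ⇒ r1c7=5.
Step 46. [r4c7∈{3}] nothing but 3 survives at r4c7, so r4c7=3.
Step 47. [r8c9∈{7}] r8c9 has the single candidate 7. So r8c9=7.
Step 48. [r3c4∈{6}] nothing but 6 survives at r3c4 ⇒ r3c4=6.
Step 49. [r6c6∈{8}] r6c6 has the single candidate 8, so r6c6=8.
Step 50. [r3c3∈{1}] r3c3 is down to just 1 ⇒ r3c3=1.
Step 51. [r4c2∈{8}] r4c2 is down to just 8. So r4c2=8.
Step 52. [r5c3∈{2}] only 2 remains possible at r5c3, so r5c3=2.

Answer: 3 7 4 1 8 9 5 2 6 / 6 5 8 2 4 3 7 9 1 / 2 9 1 6 7 5 4 8 3 / 9 8 6 4 5 1 3 7 2 / 7 4 2 9 3 6 8 1 5 / 1 3 5 7 2 8 9 6 4 / 4 1 9 5 6 7 2 3 8 / 5 6 3 8 9 2 1 4 7 / 8 2 7 3 1 4 6 5 9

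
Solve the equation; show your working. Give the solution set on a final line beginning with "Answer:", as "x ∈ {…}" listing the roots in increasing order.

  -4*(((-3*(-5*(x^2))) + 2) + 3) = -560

Step 1. [-4*(((-3*(-5*(x^2))) + 2) + 3) = -560] LHS = -4·(…); ÷-4 both sides. So div: ((-3*(-5*(x^2))) + 2) + 3 = 140.
Step 2. [((-3*(-5*(x^2))) + 2) + 3 = 140] subtract 3: x sits inside (… + 3). So sub: (-3*(-5*(x^2))) + 2 = 137.
Step 3. [(-3*(-5*(x^2))) + 2 = 137] +2 is outermost — subtract 2 both sides. So sub: -3*(-5*(x^2)) = 135.
Step 4. [-3*(-5*(x^2)) = 135] leading coefficient -3: divide by -3, so div: -5*(x^2) = -45.
Step 5. [-5*(x^2) = -45] leading coefficient -5: divide by -5, so div: x^2 = 9.
Step 6. [x^2 = 9] LHS squared, RHS 9 ≥ 0: apply √ (±) ⇒ sqrt: x = 3 or -3.

Answer: x ∈ {-3, 3}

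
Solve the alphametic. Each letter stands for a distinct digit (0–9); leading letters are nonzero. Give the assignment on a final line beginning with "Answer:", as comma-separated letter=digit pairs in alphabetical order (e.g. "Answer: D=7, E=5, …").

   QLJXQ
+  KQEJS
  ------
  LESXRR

Step 1. [col 1: Q + S ≡ R (mod 10)] column 1 (Q + S ≡ R (mod 10), carry-in 0) doesn't pin Q yet; pick Q=5 and continue ⇒ Q=5.
Step 2. [col 1: Q + S ≡ R (mod 10)] no forcing yet in column 1 (carry-in 0); S=7 is free and consistent — try it ⇒ S=7.
Step 3. [L] L is the leading digit of a 6-digit sum of two 5-digit numbers; the final carry is exactly 1 ⇒ L=1.
Step 4. [col 1: Q + S ≡ R (mod 10)] from column 1 (Q=5, S=7, carry-in 0, digits 1,5,7 already taken and all letters distinct): R must equal 2, so R=2.
Step 5. [col 2: X + J ≡ R (mod 10)] several values work for J in column 2 (X + J ≡ R (mod 10), carry-in 1); try J=8. So J=8.
Step 6. [col 2: X + J ≡ R (mod 10)] from column 2 (J=8, R=2, carry-in 1, digits 1,2,5,7,8 already taken and all letters distinct): X must equal 3, so X=3.
Step 7. [col 3: J + E ≡ X (mod 10)] column 3 reads J+E+carry(1)=X with J=8, X=3; with digits 1,2,3,5,7,8 already taken and all letters distinct, the only value for E is 4. So E=4.
Step 8. [col 5: Q + K ≡ E (mod 10)] column 5 reads Q+K+carry(0)=E with Q=5, E=4; with digits 1,2,3,4,5,7,8 already taken and all letters distinct, the only value for K is 9. So K=9.

Answer: E=4, J=8, K=9, L=1, Q=5, R=2, S=7, X=3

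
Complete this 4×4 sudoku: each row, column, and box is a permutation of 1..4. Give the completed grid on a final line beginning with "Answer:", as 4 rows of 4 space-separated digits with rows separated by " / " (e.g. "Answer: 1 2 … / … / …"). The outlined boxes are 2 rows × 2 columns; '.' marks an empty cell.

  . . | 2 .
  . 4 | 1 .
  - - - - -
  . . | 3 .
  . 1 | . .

Step 1. [r4c1∈{2,3,4}] r4c1 is the only open cell in row 4 admitting 3 ⇒ r4c1=3.
Step 2. [r1c4∈{3,4}] row 1 places 4 nowhere but r1c4 ⇒ r1c4=4.
Step 3. [r3c2∈{2}] only 2 remains possible at r3c2. So r3c2=2.
Step 4. [r3c4∈{1}] r3c4's peers cover all but 1 ⇒ r3c4=1.
Step 5. [r4c4∈{2}] r4c4 has the single candidate 2 ⇒ r4c4=2.
Step 6. [r2c1∈{2}] r2c1 is down to just 2 ⇒ r2c1=2.
Step 7. [r1c1∈{1}] only 1 remains possible at r1c1 ⇒ r1c1=1.
Step 8. [r1c2∈{3}] r1c2 is down to just 3 ⇒ r1c2=3.
Step 9. [r3c1∈{4}] r3c1's peers cover all but 4 ⇒ r3c1=4.
Step 10. [r2c4∈{3}] r2c4's peers cover all but 3 ⇒ r2c4=3.
Step 11. [r4c3∈{4}] r4c3 has the single candidate 4. So r4c3=4.

Answer: 1 3 2 4 / 2 4 1 3 / 4 2 3 1 / 3 1 4 2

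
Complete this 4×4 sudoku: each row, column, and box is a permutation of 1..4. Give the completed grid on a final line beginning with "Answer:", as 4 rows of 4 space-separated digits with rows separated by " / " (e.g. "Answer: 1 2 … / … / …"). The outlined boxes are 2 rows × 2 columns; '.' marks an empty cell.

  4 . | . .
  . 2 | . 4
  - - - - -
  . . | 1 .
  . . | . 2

Step 1. [r3c4∈{3}] nothing but 3 survives at r3c4 ⇒ r3c4=3.
Step 2. [r2c1∈{1,3}] in row 2, 1 fits only at r2c1, so r2c1=1.
Step 3. [r1c2∈{3}] r1c2's peers cover all but 3 ⇒ r1c2=3.
Step 4. [r3c2∈{4}] nothing but 4 survives at r3c2, so r3c2=4.
Step 5. [r4c3∈{4}] r4c3's peers cover all but 4. So r4c3=4.
Step 6. [r4c2∈{1}] r4c2 has the single candidate 1. So r4c2=1.
Step 7. [r4c1∈{3}] r4c1 is down to just 3. So r4c1=3.
Step 8. [r1c3∈{2}] only 2 remains possible at r1c3, so r1c3=2.
Step 9. [r1c4∈{1}] nothing but 1 survives at r1c4, so r1c4=1.
Step 10. [r3c1∈{2}] r3c1 is down to just 2, so r3c1=2.
Step 11. [r2c3∈{3}] r2c3 has the single candidate 3, so r2c3=3.

Answer: 4 3 2 1 / 1 2 3 4 / 2 4 1 3 / 3 1 4 2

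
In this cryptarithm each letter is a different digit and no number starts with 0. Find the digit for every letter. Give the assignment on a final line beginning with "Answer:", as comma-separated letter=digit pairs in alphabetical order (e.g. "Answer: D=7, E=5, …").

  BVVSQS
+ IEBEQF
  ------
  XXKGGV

Step 1. [col 1: S + F ≡ V (mod 10)] no forcing yet in column 1 (carry-in 0); S=1 is free and consistent — try it ⇒ S=1.
Step 2. [col 1: S + F ≡ V (mod 10)] several values work for F in column 1 (S + F ≡ V (mod 10), carry-in 0); try F=7. So F=7.
Step 3. [col 1: S + F ≡ V (mod 10)] column 1: given S=1, F=7, carry-in 0, and digits 1,7 already taken and all letters distinct, S+F≡V (mod 10) forces V=8 ⇒ V=8.
Step 4. [col 2: Q + Q ≡ G (mod 10)] Q=6 is one option consistent with column 2 (Q + Q ≡ G (mod 10), carry-in 0) — take it ⇒ Q=6.
Step 5. [col 2: Q + Q ≡ G (mod 10)] in column 2 we have Q+Q≡G with carry-in 0; given Q=6 and digits 1,6,7,8 already taken and all letters distinct, that pins G to 2, so G=2.
Step 6. [col 3: S + E ≡ G (mod 10)] in column 3 we have S+E≡G with carry-in 1; given S=1, G=2 and digits 1,2,6,7,8 already taken and all letters distinct, that pins E to 0. So E=0.
Step 7. [col 4: V + B ≡ K (mod 10)] in column 4 we have V+B≡K with carry-in 0; given V=8 and digits 0,1,2,6,7,8 already taken and all letters distinct, that pins K to 3. So K=3.
Step 8. [col 4: V + B ≡ K (mod 10)] in column 4 we have V+B≡K with carry-in 0; given V=8, K=3 and digits 0,1,2,3,6,7,8 already taken and all letters distinct, that pins B to 5 ⇒ B=5.
Step 9. [col 5: V + E ≡ X (mod 10)] column 5 reads V+E+carry(1)=X with V=8, E=0; with digits 0,1,2,3,5,6,7,8 already taken and all letters distinct, the only value for X is 9, so X=9.
Step 10. [col 6: B + I ≡ X (mod 10)] column 6 reads B+I+carry(0)=X with B=5, X=9; with digits 0,1,2,3,5,6,7,8,9 already taken and all letters distinct, the only value for I is 4, so I=4.

Answer: B=5, E=0, F=7, G=2, I=4, K=3, Q=6, S=1, V=8, X=9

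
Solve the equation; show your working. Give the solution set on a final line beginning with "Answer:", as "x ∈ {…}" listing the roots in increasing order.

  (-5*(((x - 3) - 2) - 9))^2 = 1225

Step 1. [(-5*(((x - 3) - 2) - 9))^2 = 1225] LHS squared, RHS 1225 ≥ 0: apply √ (±) ⇒ sqrt: -5*(((x - 3) - 2) - 9) = 35 or -35.
Step 2. [-5*(((x - 3) - 2) - 9) = 35 or -35] divide by the outer -5. So div: ((x - 3) - 2) - 9 = -7 or 7.
Step 3. [((x - 3) - 2) - 9 = -7 or 7] the outer -9 inverts by adding 9, so sub: (x - 3) - 2 = 2 or 16.
Step 4. [(x - 3) - 2 = 2 or 16] peel the -2: add 2 from each side ⇒ sub: x - 3 = 4 or 18.
Step 5. [x - 3 = 4 or 18] the outer -3 inverts by adding 3. So sub: x = 7 or 21.

Answer: x ∈ {7, 21}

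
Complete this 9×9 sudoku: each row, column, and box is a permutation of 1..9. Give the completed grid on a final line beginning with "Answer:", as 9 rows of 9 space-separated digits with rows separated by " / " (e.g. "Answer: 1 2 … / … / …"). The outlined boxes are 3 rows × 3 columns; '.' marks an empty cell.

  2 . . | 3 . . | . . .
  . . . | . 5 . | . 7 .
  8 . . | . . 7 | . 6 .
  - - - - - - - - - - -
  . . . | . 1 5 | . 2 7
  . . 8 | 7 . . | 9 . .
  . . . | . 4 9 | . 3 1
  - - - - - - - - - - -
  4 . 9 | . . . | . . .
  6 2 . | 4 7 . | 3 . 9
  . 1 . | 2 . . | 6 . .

Step 1. [r7c2∈{3,5,7,8}] in col 2, 8 fits only at r7c2. So r7c2=8.
Step 2. [r8c3∈{5}] r8c3 has the single candidate 5 ⇒ r8c3=5.
Step 3. [r1c8∈{1,4,5,8,9}] 9 has one home in col 8: r1c8, so r1c8=9.
Step 4. [r5c9∈{4,5,6}] col 9 places 6 nowhere but r5c9. So r5c9=6.
Step 5. [r7c4∈{1,5,6}] 5 has one home in col 4: r7c4, so r7c4=5.
Step 6. [r7c8∈{1}] only 1 remains possible at r7c8. So r7c8=1.
Step 7. [r8c6∈{1,8}] 1 has one home in row 8: r8c6 ⇒ r8c6=1.
Step 8. [r7c9∈{2}] only 2 remains possible at r7c9 ⇒ r7c9=2.
Step 9. [r5c1∈{1,3,5}] in row 5, 1 fits only at r5c1. So r5c1=1.
Step 10. [r6c1∈{5,7}] in col 1, 5 fits only at r6c1 ⇒ r6c1=5.
Step 11. [r6c7∈{8}] r6c7 has the single candidate 8, so r6c7=8.
Step 12. [r4c7∈{4}] r4c7 is down to just 4. So r4c7=4.
Step 13. [r6c4∈{6}] r6c4's peers cover all but 6 ⇒ r6c4=6.
Step 14. [r5c2∈{3,4}] row 5 places 4 nowhere but r5c2, so r5c2=4.
Step 15. [r9c5∈{3,8,9}] row 9 places 9 nowhere but r9c5 ⇒ r9c5=9.
Step 16. [r9c6∈{3,8}] across box 8, 8 lands solely at r9c6 ⇒ r9c6=8.
Step 17. [r3c5∈{2}] r3c5's peers cover all but 2. So r3c5=2.
Step 18. [r1c5∈{6,8}] col 5 places 8 nowhere but r1c5. So r1c5=8.
Step 19. [r5c5∈{3}] r5c5 has the single candidate 3. So r5c5=3.
Step 20. [r9c8∈{4,5}] across col 8, 4 lands solely at r9c8. So r9c8=4.
Step 21. [r6c2∈{7}] r6c2 is down to just 7. So r6c2=7.
Step 22. [r1c3∈{1,4,6,7}] across row 1, 7 lands solely at r1c3. So r1c3=7.
Step 23. [r9c3∈{3}] r9c3 is down to just 3 ⇒ r9c3=3.
Step 24. [r1c7∈{1,5}] 1 has one home in row 1: r1c7, so r1c7=1.
Step 25. [r3c7∈{5}] r3c7's peers cover all but 5. So r3c7=5.
Step 26. [r1c9∈{4}] r1c9 is down to just 4. So r1c9=4.
Step 27. [r1c6∈{6}] r1c6's peers cover all but 6 ⇒ r1c6=6.
Step 28. [r3c9∈{3}] r3c9's peers cover all but 3 ⇒ r3c9=3.
Step 29. [r3c2∈{9}] r3c2's peers cover all but 9. So r3c2=9.
Step 30. [r2c1∈{3}] r2c1 has the single candidate 3 ⇒ r2c1=3.
Step 31. [r3c3∈{1,4}] r3c3 is the only open cell in row 3 admitting 4 ⇒ r3c3=4.
Step 32. [r2c3∈{1,6}] 1 has one home in col 3: r2c3 ⇒ r2c3=1.
Step 33. [r4c3∈{6}] r4c3 is down to just 6, so r4c3=6.
Step 34. [r1c2∈{5}] r1c2's peers cover all but 5. So r1c2=5.
Step 35. [r5c8∈{5}] r5c8 has the single candidate 5 ⇒ r5c8=5.
Step 36. [r2c9∈{8}] r2c9 is down to just 8, so r2c9=8.
Step 37. [r7c5∈{6}] r7c5 has the single candidate 6 ⇒ r7c5=6.
Step 38. [r6c3∈{2}] r6c3 is down to just 2. So r6c3=2.
Step 39. [r4c2∈{3}] r4c2 has the single candidate 3, so r4c2=3.
Step 40. [r3c4∈{1}] r3c4 has the single candidate 1 ⇒ r3c4=1.
Step 41. [r2c2∈{6}] r2c2 has the single candidate 6, so r2c2=6.
Step 42. [r9c9∈{5}] r9c9's peers cover all but 5, so r9c9=5.
Step 43. [r9c1∈{7}] r9c1 is down to just 7, so r9c1=7.
Step 44. [r2c4∈{9}] r2c4's peers cover all but 9, so r2c4=9.
Step 45. [r7c6∈{3}] r7c6's peers cover all but 3, so r7c6=3.
Step 46. [r7c7∈{7}] nothing but 7 survives at r7c7. So r7c7=7.
Step 47. [r4c4∈{8}] r4c4's peers cover all but 8 ⇒ r4c4=8.
Step 48. [r2c6∈{4}] r2c6's peers cover all but 4. So r2c6=4.
Step 49. [r8c8∈{8}] only 8 remains possible at r8c8 ⇒ r8c8=8.
Step 50. [r2c7∈{2}] only 2 remains possible at r2c7 ⇒ r2c7=2.
Step 51. [r5c6∈{2}] r5c6 is down to just 2 ⇒ r5c6=2.
Step 52. [r4c1∈{9}] r4c1's peers cover all but 9 ⇒ r4c1=9.

Answer: 2 5 7 3 8 6 1 9 4 / 3 6 1 9 5 4 2 7 8 / 8 9 4 1 2 7 5 6 3 / 9 3 6 8 1 5 4 2 7 / 1 4 8 7 3 2 9 5 6 / 5 7 2 6 4 9 8 3 1 / 4 8 9 5 6 3 7 1 2 / 6 2 5 4 7 1 3 8 9 / 7 1 3 2 9 8 6 4 5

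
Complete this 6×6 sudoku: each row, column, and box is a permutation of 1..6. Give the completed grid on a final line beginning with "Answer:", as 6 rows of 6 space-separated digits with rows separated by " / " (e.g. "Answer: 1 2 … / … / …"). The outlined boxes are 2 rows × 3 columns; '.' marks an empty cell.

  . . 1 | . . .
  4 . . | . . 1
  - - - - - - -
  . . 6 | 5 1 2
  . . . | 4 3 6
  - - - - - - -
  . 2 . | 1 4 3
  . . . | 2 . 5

Step 1. [r6c5∈{6}] r6c5 has the single candidate 6, so r6c5=6.
Step 2. [r5c3∈{5}] nothing but 5 survives at r5c3 ⇒ r5c3=5.
Step 3. [r3c1∈{3}] nothing but 3 survives at r3c1, so r3c1=3.
Step 4. [r4c3∈{2}] r4c3 is down to just 2 ⇒ r4c3=2.
Step 5. [r2c3∈{3}] r2c3 has the single candidate 3, so r2c3=3.
Step 6. [r1c1∈{2,5,6}] col 1 places 2 nowhere but r1c1, so r1c1=2.
Step 7. [r1c5∈{5}] r1c5 is down to just 5, so r1c5=5.
Step 8. [r6c2∈{1,3,4}] row 6 places 3 nowhere but r6c2. So r6c2=3.
Step 9. [r4c1∈{1,5}] 5 has one home in col 1: r4c1 ⇒ r4c1=5.
Step 10. [r1c2∈{6}] r1c2 is down to just 6. So r1c2=6.
Step 11. [r3c2∈{4}] r3c2 is down to just 4 ⇒ r3c2=4.
Step 12. [r2c2∈{5}] r2c2's peers cover all but 5. So r2c2=5.
Step 13. [r2c4∈{6}] r2c4 has the single candidate 6. So r2c4=6.
Step 14. [r1c6∈{4}] r1c6 is down to just 4, so r1c6=4.
Step 15. [r1c4∈{3}] r1c4's peers cover all but 3. So r1c4=3.
Step 16. [r6c1∈{1}] only 1 remains possible at r6c1 ⇒ r6c1=1.
Step 17. [r5c1∈{6}] nothing but 6 survives at r5c1 ⇒ r5c1=6.
Step 18. [r2c5∈{2}] only 2 remains possible at r2c5 ⇒ r2c5=2.
Step 19. [r6c3∈{4}] only 4 remains possible at r6c3. So r6c3=4.
Step 20. [r4c2∈{1}] r4c2 is down to just 1 ⇒ r4c2=1.

Answer: 2 6 1 3 5 4 / 4 5 3 6 2 1 / 3 4 6 5 1 2 / 5 1 2 4 3 6 / 6 2 5 1 4 3 / 1 3 4 2 6 5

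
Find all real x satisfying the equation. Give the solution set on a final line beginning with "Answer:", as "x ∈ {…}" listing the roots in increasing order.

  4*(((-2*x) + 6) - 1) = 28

Step 1. [4*(((-2*x) + 6) - 1) = 28] LHS = 4·(…); ÷4 both sides, so div: ((-2*x) + 6) - 1 = 7.
Step 2. [((-2*x) + 6) - 1 = 7] the outer -1 inverts by adding 1, so sub: (-2*x) + 6 = 8.
Step 3. [(-2*x) + 6 = 8] -2 divides every term; factor it out. So factor: x - 3 = -4.
Step 4. [x - 3 = -4] peel the -3: add 3 from each side, so sub: x = -1.

Answer: x ∈ {-1}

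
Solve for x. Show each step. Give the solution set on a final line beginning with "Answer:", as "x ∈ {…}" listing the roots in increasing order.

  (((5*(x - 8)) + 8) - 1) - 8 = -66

Step 1. [(((5*(x - 8)) + 8) - 1) - 8 = -66] the outer -8 inverts by adding 8 ⇒ sub: ((5*(x - 8)) + 8) - 1 = -58.
Step 2. [((5*(x - 8)) + 8) - 1 = -58] the outer -1 inverts by adding 1 ⇒ sub: (5*(x - 8)) + 8 = -57.
Step 3. [(5*(x - 8)) + 8 = -57] 8 comes off first (subtract 8). So sub: 5*(x - 8) = -65.
Step 4. [5*(x - 8) = -65] divide by the outer 5. So div: x - 8 = -13.
Step 5. [x - 8 = -13] 8 comes off first (add 8) ⇒ sub: x = -5.

Answer: x ∈ {-5}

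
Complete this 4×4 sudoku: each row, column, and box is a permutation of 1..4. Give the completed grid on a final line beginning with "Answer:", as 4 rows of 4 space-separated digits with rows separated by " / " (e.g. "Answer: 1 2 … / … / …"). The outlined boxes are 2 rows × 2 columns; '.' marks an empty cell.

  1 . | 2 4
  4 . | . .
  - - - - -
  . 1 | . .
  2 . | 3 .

Step 1. [r2c4∈{1,3}] in col 4, 3 fits only at r2c4, so r2c4=3.
Step 2. [r4c4∈{1}] r4c4 has the single candidate 1. So r4c4=1.
Step 3. [r4c2∈{4}] only 4 remains possible at r4c2 ⇒ r4c2=4.
Step 4. [r3c1∈{3}] r3c1's peers cover all but 3. So r3c1=3.
Step 5. [r1c2∈{3}] nothing but 3 survives at r1c2. So r1c2=3.
Step 6. [r2c2∈{2}] r2c2 has the single candidate 2 ⇒ r2c2=2.
Step 7. [r3c3∈{4}] r3c3 is down to just 4, so r3c3=4.
Step 8. [r2c3∈{1}] r2c3 has the single candidate 1 ⇒ r2c3=1.
Step 9. [r3c4∈{2}] r3c4 is down to just 2 ⇒ r3c4=2.

Answer: 1 3 2 4 / 4 2 1 3 / 3 1 4 2 / 2 4 3 1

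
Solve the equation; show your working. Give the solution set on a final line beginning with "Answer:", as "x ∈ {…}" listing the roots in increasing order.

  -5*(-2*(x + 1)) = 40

Step 1. [-5*(-2*(x + 1)) = 40] -5 out front; divide by -5, so div: -2*(x + 1) = -8.
Step 2. [-2*(x + 1) = -8] leading coefficient -2: divide by -2. So div: x + 1 = 4.
Step 3. [x + 1 = 4] subtract 1: x sits inside (… + 1), so sub: x = 3.

Answer: x ∈ {3}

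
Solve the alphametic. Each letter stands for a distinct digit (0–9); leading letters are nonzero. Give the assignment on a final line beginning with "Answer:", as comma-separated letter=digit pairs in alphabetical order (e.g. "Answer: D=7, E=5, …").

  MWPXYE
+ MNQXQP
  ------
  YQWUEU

Step 1. [col 1: E + P ≡ U (mod 10)] P=8 is one option consistent with column 1 (E + P ≡ U (mod 10), carry-in 0) — take it. So P=8.
Step 2. [col 1: E + P ≡ U (mod 10)] several values work for U in column 1 (E + P ≡ U (mod 10), carry-in 0); try U=4, so U=4.
Step 3. [col 1: E + P ≡ U (mod 10)] column 1 reads E+P+carry(0)=U with P=8, U=4; with digits 4,8 already taken and all letters distinct, the only value for E is 6. So E=6.
Step 4. [col 2: Y + Q ≡ E (mod 10)] no forcing yet in column 2 (carry-in 1); Y=5 is free and consistent — try it, so Y=5.
Step 5. [col 2: Y + Q ≡ E (mod 10)] from column 2 (Y=5, E=6, carry-in 1, digits 4,5,6,8 already taken and all letters distinct): Q must equal 0. So Q=0.
Step 6. [col 3: X + X ≡ U (mod 10)] no forcing yet in column 3 (carry-in 0); X=7 is free and consistent — try it. So X=7.
Step 7. [col 4: P + Q ≡ W (mod 10)] from column 4 (P=8, Q=0, carry-in 1, digits 0,4,5,6,7,8 already taken and all letters distinct): W must equal 9. So W=9.
Step 8. [col 5: W + N ≡ Q (mod 10)] column 5: given W=9, Q=0, carry-in 0, and digits 0,4,5,6,7,8,9 already taken and all letters distinct, W+N≡Q (mod 10) forces N=1. So N=1.
Step 9. [col 6: M + M ≡ Y (mod 10)] column 6 reads M+M+carry(1)=Y with Y=5; with digits 0,1,4,5,6,7,8,9 already taken and all letters distinct, the only value for M is 2. So M=2.

Answer: E=6, M=2, N=1, P=8, Q=0, U=4, W=9, X=7, Y=5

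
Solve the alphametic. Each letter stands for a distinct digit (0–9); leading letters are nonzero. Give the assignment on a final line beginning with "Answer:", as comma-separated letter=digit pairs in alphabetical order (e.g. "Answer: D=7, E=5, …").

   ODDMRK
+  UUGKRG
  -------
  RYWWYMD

Step 1. [col 1: K + G ≡ D (mod 10)] column 1 (K + G ≡ D (mod 10), carry-in 0) doesn't pin D yet; pick D=2 and continue, so D=2.
Step 2. [col 1: K + G ≡ D (mod 10)] column 1 (K + G ≡ D (mod 10), carry-in 0) doesn't pin G yet; pick G=5 and continue ⇒ G=5.
Step 3. [R] R is the leading digit of a 7-digit sum of two 6-digit numbers; the final carry is exactly 1 ⇒ R=1.
Step 4. [col 1: K + G ≡ D (mod 10)] column 1 reads K+G+carry(0)=D with G=5, D=2; with digits 1,2,5 already taken and all letters distinct, the only value for K is 7. So K=7.
Step 5. [col 2: R + R ≡ M (mod 10)] in column 2 we have R+R≡M with carry-in 1; given R=1 and digits 1,2,5,7 already taken and all letters distinct, that pins M to 3, so M=3.
Step 6. [col 3: M + K ≡ Y (mod 10)] column 3: given M=3, K=7, carry-in 0, and digits 1,2,3,5,7 already taken and all letters distinct, M+K≡Y (mod 10) forces Y=0 ⇒ Y=0.
Step 7. [col 4: D + G ≡ W (mod 10)] column 4: given D=2, G=5, carry-in 1, and digits 0,1,2,3,5,7 already taken and all letters distinct, D+G≡W (mod 10) forces W=8. So W=8.
Step 8. [col 5: D + U ≡ W (mod 10)] in column 5 we have D+U≡W with carry-in 0; given D=2, W=8 and digits 0,1,2,3,5,7,8 already taken and all letters distinct, that pins U to 6, so U=6.
Step 9. [col 6: O + U ≡ Y (mod 10)] from column 6 (U=6, Y=0, carry-in 0, digits 0,1,2,3,5,6,7,8 already taken and all letters distinct): O must equal 4, so O=4.

Answer: D=2, G=5, K=7, M=3, O=4, R=1, U=6, W=8, Y=0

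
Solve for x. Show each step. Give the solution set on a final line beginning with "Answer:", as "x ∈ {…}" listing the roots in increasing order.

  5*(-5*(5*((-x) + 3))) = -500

Step 1. [5*(-5*(5*((-x) + 3))) = -500] 5·(inner) — divide through by 5 ⇒ div: -5*(5*((-x) + 3)) = -100.
Step 2. [-5*(5*((-x) + 3)) = -100] LHS = -5·(…); ÷-5 both sides ⇒ div: 5*((-x) + 3) = 20.
Step 3. [5*((-x) + 3) = 20] leading coefficient 5: divide by 5 ⇒ div: (-x) + 3 = 4.
Step 4. [(-x) + 3 = 4] subtract 3: x sits inside (… + 3) ⇒ sub: -x = 1.
Step 5. [-x = 1] flip signs both sides ⇒ neg: x = -1.

Answer: x ∈ {-1}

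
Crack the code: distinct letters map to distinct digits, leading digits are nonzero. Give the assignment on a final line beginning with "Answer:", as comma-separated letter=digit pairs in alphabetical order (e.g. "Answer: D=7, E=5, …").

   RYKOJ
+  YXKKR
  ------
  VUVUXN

Step 1. [col 1: J + R ≡ N (mod 10)] no forcing yet in column 1 (carry-in 0); N=7 is free and consistent — try it, so N=7.
Step 2. [col 1: J + R ≡ N (mod 10)] J=9 is one option consistent with column 1 (J + R ≡ N (mod 10), carry-in 0) — take it, so J=9.
Step 3. [V] the sum has 6 digits but both addends have 5; that extra leading digit V is the final carry, namely 1, so V=1.
Step 4. [col 1: J + R ≡ N (mod 10)] from column 1 (J=9, N=7, carry-in 0, digits 1,7,9 already taken and all letters distinct): R must equal 8. So R=8.
Step 5. [col 2: O + K ≡ X (mod 10)] several values work for K in column 2 (O + K ≡ X (mod 10), carry-in 1); try K=2, so K=2.
Step 6. [col 2: O + K ≡ X (mod 10)] no forcing yet in column 2 (carry-in 1); X=6 is free and consistent — try it ⇒ X=6.
Step 7. [col 2: O + K ≡ X (mod 10)] column 2: given K=2, X=6, carry-in 1, and digits 1,2,6,7,8,9 already taken and all letters distinct, O+K≡X (mod 10) forces O=3 ⇒ O=3.
Step 8. [col 3: K + K ≡ U (mod 10)] column 3: given K=2, carry-in 0, and digits 1,2,3,6,7,8,9 already taken and all letters distinct, K+K≡U (mod 10) forces U=4. So U=4.
Step 9. [col 4: Y + X ≡ V (mod 10)] from column 4 (X=6, V=1, carry-in 0, digits 1,2,3,4,6,7,8,9 already taken and all letters distinct): Y must equal 5 ⇒ Y=5.

Answer: J=9, K=2, N=7, O=3, R=8, U=4, V=1, X=6, Y=5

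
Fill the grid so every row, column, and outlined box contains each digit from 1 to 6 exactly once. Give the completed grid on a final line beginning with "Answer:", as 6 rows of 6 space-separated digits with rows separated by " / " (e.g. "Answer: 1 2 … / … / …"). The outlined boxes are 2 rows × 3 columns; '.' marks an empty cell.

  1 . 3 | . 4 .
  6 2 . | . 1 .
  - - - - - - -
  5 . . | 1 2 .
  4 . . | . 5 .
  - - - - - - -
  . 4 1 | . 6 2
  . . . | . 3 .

Step 1. [r3c3∈{6}] r3c3 is down to just 6 ⇒ r3c3=6.
Step 2. [r1c2∈{5}] nothing but 5 survives at r1c2 ⇒ r1c2=5.
Step 3. [r6c3∈{2,5}] in col 3, 5 fits only at r6c3 ⇒ r6c3=5.
Step 4. [r1c6∈{6}] nothing but 6 survives at r1c6 ⇒ r1c6=6.
Step 5. [r4c6∈{3}] r4c6 has the single candidate 3, so r4c6=3.
Step 6. [r6c4∈{4}] r6c4's peers cover all but 4. So r6c4=4.
Step 7. [r2c4∈{3,5}] 3 has one home in row 2: r2c4, so r2c4=3.
Step 8. [r4c4∈{6}] r4c4 is down to just 6. So r4c4=6.
Step 9. [r5c4∈{5}] r5c4 is down to just 5. So r5c4=5.
Step 10. [r2c6∈{5}] r2c6 has the single candidate 5. So r2c6=5.
Step 11. [r1c4∈{2}] r1c4's peers cover all but 2, so r1c4=2.
Step 12. [r4c2∈{1}] r4c2 has the single candidate 1, so r4c2=1.
Step 13. [r2c3∈{4}] only 4 remains possible at r2c3 ⇒ r2c3=4.
Step 14. [r3c2∈{3}] r3c2's peers cover all but 3 ⇒ r3c2=3.
Step 15. [r5c1∈{3}] nothing but 3 survives at r5c1 ⇒ r5c1=3.
Step 16. [r6c6∈{1}] r6c6 has the single candidate 1 ⇒ r6c6=1.
Step 17. [r3c6∈{4}] r3c6 is down to just 4, so r3c6=4.
Step 18. [r6c2∈{6}] nothing but 6 survives at r6c2 ⇒ r6c2=6.
Step 19. [r4c3∈{2}] r4c3 is down to just 2. So r4c3=2.
Step 20. [r6c1∈{2}] r6c1 has the single candidate 2 ⇒ r6c1=2.

Answer: 1 5 3 2 4 6 / 6 2 4 3 1 5 / 5 3 6 1 2 4 / 4 1 2 6 5 3 / 3 4 1 5 6 2 / 2 6 5 4 3 1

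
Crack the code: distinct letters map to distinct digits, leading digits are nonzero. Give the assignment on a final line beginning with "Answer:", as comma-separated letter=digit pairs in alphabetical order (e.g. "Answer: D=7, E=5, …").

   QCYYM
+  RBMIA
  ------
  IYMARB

Step 1. [col 1: M + A ≡ B (mod 10)] B=9 is one option consistent with column 1 (M + A ≡ B (mod 10), carry-in 0) — take it ⇒ B=9.
Step 2. [col 1: M + A ≡ B (mod 10)] several values work for M in column 1 (M + A ≡ B (mod 10), carry-in 0); try M=2, so M=2.
Step 3. [I] I is the leading digit of a 6-digit sum of two 5-digit numbers; the final carry is exactly 1. So I=1.
Step 4. [col 1: M + A ≡ B (mod 10)] in column 1 we have M+A≡B with carry-in 0; given M=2, B=9 and digits 1,2,9 already taken and all letters distinct, that pins A to 7, so A=7.
Step 5. [col 2: Y + I ≡ R (mod 10)] Y=5 is one option consistent with column 2 (Y + I ≡ R (mod 10), carry-in 0) — take it, so Y=5.
Step 6. [col 2: Y + I ≡ R (mod 10)] column 2 reads Y+I+carry(0)=R with Y=5, I=1; with digits 1,2,5,7,9 already taken and all letters distinct, the only value for R is 6 ⇒ R=6.
Step 7. [col 4: C + B ≡ M (mod 10)] in column 4 we have C+B≡M with carry-in 0; given B=9, M=2 and digits 1,2,5,6,7,9 already taken and all letters distinct, that pins C to 3. So C=3.
Step 8. [col 5: Q + R ≡ Y (mod 10)] column 5 reads Q+R+carry(1)=Y with R=6, Y=5; with digits 1,2,3,5,6,7,9 already taken and all letters distinct, the only value for Q is 8, so Q=8.

Answer: A=7, B=9, C=3, I=1, M=2, Q=8, R=6, Y=5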